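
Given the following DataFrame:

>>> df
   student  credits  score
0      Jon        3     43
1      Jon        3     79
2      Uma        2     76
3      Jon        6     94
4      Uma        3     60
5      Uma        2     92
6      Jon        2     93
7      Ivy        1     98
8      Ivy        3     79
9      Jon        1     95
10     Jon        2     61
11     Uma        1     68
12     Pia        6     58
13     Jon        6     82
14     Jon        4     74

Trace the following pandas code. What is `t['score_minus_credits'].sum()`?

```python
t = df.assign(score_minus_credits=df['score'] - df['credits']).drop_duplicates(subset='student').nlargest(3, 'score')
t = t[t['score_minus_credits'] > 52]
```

add column score_minus_credits = df['score'] - df['credits']:
   student  credits  score  score_minus_credits
0      Jon        3     43                   40
1      Jon        3     79                   76
2      Uma        2     76                   74
3      Jon        6     94                   88
4      Uma        3     60                   57
5      Uma        2     92                   90
6      Jon        2     93                   91
7      Ivy        1     98                   97
8      Ivy        3     79                   76
9      Jon        1     95                   94
10     Jon        2     61                   59
11     Uma        1     68                   67
12     Pia        6     58                   52
13     Jon        6     82                   76
14     Jon        4     74                   70
drop duplicate student (keep=first):
   student  credits  score  score_minus_credits
0      Jon        3     43                   40
2      Uma        2     76                   74
7      Ivy        1     98                   97
12     Pia        6     58                   52
take 3 rows with largest score:
   student  credits  score  score_minus_credits
7      Ivy        1     98                   97
2      Uma        2     76                   74
12     Pia        6     58                   52
filter rows where score_minus_credits > 52:
  student  credits  score  score_minus_credits
7     Ivy        1     98                   97
2     Uma        2     76                   74
Hence 171.

171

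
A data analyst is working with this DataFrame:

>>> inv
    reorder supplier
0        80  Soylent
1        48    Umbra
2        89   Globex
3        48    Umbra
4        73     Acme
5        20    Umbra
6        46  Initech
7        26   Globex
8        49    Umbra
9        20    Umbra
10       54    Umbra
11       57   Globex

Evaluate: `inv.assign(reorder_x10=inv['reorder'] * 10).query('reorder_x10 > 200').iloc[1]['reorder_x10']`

add column reorder_x10 = inv['reorder'] * 10:
    reorder supplier  reorder_x10
0        80  Soylent          800
1        48    Umbra          480
2        89   Globex          890
3        48    Umbra          480
4        73     Acme          730
5        20    Umbra          200
6        46  Initech          460
7        26   Globex          260
8        49    Umbra          490
9        20    Umbra          200
10       54    Umbra          540
11       57   Globex          570
filter rows where reorder_x10 > 200:
    reorder supplier  reorder_x10
0        80  Soylent          800
1        48    Umbra          480
2        89   Globex          890
3        48    Umbra          480
4        73     Acme          730
6        46  Initech          460
7        26   Globex          260
8        49    Umbra          490
10       54    Umbra          540
11       57   Globex          570
Then the value at position 1, column 'reorder_x10': 480

480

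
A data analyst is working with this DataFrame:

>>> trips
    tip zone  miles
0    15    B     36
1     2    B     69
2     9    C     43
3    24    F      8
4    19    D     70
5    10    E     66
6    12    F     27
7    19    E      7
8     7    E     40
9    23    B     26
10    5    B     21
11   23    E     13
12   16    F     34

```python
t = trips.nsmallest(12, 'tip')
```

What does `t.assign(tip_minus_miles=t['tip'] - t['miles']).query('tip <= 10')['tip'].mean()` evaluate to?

take 12 rows with smallest tip:
    tip zone  miles
1     2    B     69
10    5    B     21
8     7    E     40
2     9    C     43
5    10    E     66
6    12    F     27
0    15    B     36
12   16    F     34
4    19    D     70
7    19    E      7
9    23    B     26
11   23    E     13
add column tip_minus_miles = t['tip'] - t['miles']:
    tip zone  miles  tip_minus_miles
1     2    B     69              -67
10    5    B     21              -16
8     7    E     40              -33
2     9    C     43              -34
5    10    E     66              -56
6    12    F     27              -15
0    15    B     36              -21
12   16    F     34              -18
4    19    D     70              -51
7    19    E      7               12
9    23    B     26               -3
11   23    E     13               10
filter rows where tip <= 10:
    tip zone  miles  tip_minus_miles
1     2    B     69              -67
10    5    B     21              -16
8     7    E     40              -33
2     9    C     43              -34
5    10    E     66              -56
The mean of column 'tip' is 6.6.

6.6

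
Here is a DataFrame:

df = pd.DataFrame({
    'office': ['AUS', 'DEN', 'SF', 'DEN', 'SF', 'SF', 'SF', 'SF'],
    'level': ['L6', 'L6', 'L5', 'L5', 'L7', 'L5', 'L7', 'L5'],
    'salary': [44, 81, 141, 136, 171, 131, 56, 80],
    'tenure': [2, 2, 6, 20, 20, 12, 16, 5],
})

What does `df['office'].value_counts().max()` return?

value_counts of office:
office
SF     5
DEN    2
AUS    1
Name: count, dtype: int64
Reading off the max of the resulting series, we get 5.

5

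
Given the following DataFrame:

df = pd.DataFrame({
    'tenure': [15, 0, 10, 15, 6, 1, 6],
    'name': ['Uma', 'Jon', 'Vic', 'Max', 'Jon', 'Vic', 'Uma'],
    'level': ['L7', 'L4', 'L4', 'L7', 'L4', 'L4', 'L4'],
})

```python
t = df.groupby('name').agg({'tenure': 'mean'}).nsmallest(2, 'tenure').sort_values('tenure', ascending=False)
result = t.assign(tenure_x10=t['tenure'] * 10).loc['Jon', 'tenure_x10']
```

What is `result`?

group by name, mean of tenure:
      tenure
name        
Jon      3.0
Max     15.0
Uma     10.5
Vic      5.5
take 2 rows with smallest tenure:
      tenure
name        
Jon      3.0
Vic      5.5
sort by tenure descending:
      tenure
name        
Vic      5.5
Jon      3.0
add column tenure_x10 = t['tenure'] * 10:
      tenure  tenure_x10
name                    
Vic      5.5        55.0
Jon      3.0        30.0
Then the value at row 'Jon', column 'tenure_x10': 30.0

30.0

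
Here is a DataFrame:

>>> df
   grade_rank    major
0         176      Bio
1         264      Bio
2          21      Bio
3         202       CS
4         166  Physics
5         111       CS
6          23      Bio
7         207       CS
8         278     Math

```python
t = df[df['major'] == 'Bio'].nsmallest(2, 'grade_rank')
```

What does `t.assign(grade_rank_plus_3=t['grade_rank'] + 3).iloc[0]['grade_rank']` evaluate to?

21

filter rows where major == 'Bio':
   grade_rank major
0         176   Bio
1         264   Bio
2          21   Bio
6          23   Bio
take 2 rows with smallest grade_rank:
   grade_rank major
2          21   Bio
6          23   Bio
add column grade_rank_plus_3 = t['grade_rank'] + 3:
   grade_rank major  grade_rank_plus_3
2          21   Bio                 24
6          23   Bio                 26
Hence 21.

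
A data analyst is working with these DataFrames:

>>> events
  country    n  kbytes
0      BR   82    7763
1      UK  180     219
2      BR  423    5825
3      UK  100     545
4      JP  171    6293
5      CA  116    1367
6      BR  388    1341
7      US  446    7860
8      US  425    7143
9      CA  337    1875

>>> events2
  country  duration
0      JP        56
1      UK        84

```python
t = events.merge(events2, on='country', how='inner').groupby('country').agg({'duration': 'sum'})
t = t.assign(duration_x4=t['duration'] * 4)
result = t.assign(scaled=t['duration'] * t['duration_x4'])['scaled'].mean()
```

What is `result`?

62720.0

merge on 'country' (how='inner') → 3 rows:
  country    n  kbytes  duration
0      UK  180     219        84
1      UK  100     545        84
2      JP  171    6293        56
group by country, sum of duration:
         duration
country          
JP             56
UK            168
add column duration_x4 = t['duration'] * 4:
         duration  duration_x4
country                       
JP             56          224
UK            168          672
add column scaled = t['duration'] * t['duration_x4']:
         duration  duration_x4  scaled
country                               
JP             56          224   12544
UK            168          672  112896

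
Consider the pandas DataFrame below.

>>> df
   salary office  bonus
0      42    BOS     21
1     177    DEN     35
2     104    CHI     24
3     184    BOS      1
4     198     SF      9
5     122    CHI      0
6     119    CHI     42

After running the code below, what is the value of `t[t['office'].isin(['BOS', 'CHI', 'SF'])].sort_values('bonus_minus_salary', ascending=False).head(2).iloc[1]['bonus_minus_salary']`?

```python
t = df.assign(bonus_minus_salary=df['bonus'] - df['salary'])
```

add column bonus_minus_salary = df['bonus'] - df['salary']:
   salary office  bonus  bonus_minus_salary
0      42    BOS     21                 -21
1     177    DEN     35                -142
2     104    CHI     24                 -80
3     184    BOS      1                -183
4     198     SF      9                -189
5     122    CHI      0                -122
6     119    CHI     42                 -77
filter rows where office in ['BOS', 'CHI', 'SF']:
   salary office  bonus  bonus_minus_salary
0      42    BOS     21                 -21
2     104    CHI     24                 -80
3     184    BOS      1                -183
4     198     SF      9                -189
5     122    CHI      0                -122
6     119    CHI     42                 -77
sort by bonus_minus_salary descending:
   salary office  bonus  bonus_minus_salary
0      42    BOS     21                 -21
6     119    CHI     42                 -77
2     104    CHI     24                 -80
5     122    CHI      0                -122
3     184    BOS      1                -183
4     198     SF      9                -189
take first 2 rows:
   salary office  bonus  bonus_minus_salary
0      42    BOS     21                 -21
6     119    CHI     42                 -77
value at position 1, column 'bonus_minus_salary' → -77

-77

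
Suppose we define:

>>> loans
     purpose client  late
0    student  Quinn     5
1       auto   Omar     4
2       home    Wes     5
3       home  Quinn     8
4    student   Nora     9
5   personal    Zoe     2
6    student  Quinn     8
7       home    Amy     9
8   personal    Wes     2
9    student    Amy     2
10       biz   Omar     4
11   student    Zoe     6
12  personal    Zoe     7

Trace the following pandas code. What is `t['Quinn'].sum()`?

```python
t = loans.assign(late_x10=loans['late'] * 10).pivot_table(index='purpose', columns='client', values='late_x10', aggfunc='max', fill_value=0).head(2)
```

add column late_x10 = loans['late'] * 10:
     purpose client  late  late_x10
0    student  Quinn     5        50
1       auto   Omar     4        40
2       home    Wes     5        50
3       home  Quinn     8        80
4    student   Nora     9        90
5   personal    Zoe     2        20
6    student  Quinn     8        80
7       home    Amy     9        90
8   personal    Wes     2        20
9    student    Amy     2        20
10       biz   Omar     4        40
11   student    Zoe     6        60
12  personal    Zoe     7        70
pivot: rows=purpose, cols=client, max(late_x10):
client    Amy  Nora  Omar  Quinn  Wes  Zoe
purpose                                   
auto        0     0    40      0    0    0
biz         0     0    40      0    0    0
home       90     0     0     80   50    0
personal    0     0     0      0   20   70
student    20    90     0     80    0   60
take first 2 rows:
client   Amy  Nora  Omar  Quinn  Wes  Zoe
purpose                                  
auto       0     0    40      0    0    0
biz        0     0    40      0    0    0
Taking the sum of column 'Quinn' gives 0.

0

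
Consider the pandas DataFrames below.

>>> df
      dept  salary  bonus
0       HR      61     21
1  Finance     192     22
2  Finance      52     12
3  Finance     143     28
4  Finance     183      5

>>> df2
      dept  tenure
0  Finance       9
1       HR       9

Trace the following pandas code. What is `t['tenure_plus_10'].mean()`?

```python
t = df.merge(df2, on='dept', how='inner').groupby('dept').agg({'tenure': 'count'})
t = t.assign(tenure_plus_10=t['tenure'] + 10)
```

merge on 'dept' (how='inner') → 5 rows:
      dept  salary  bonus  tenure
0       HR      61     21       9
1  Finance     192     22       9
2  Finance      52     12       9
3  Finance     143     28       9
4  Finance     183      5       9
group by dept, count of tenure:
         tenure
dept           
Finance       4
HR            1
add column tenure_plus_10 = t['tenure'] + 10:
         tenure  tenure_plus_10
dept                           
Finance       4              14
HR            1              11
Reading off the mean of column 'tenure_plus_10', we get 12.5.

12.5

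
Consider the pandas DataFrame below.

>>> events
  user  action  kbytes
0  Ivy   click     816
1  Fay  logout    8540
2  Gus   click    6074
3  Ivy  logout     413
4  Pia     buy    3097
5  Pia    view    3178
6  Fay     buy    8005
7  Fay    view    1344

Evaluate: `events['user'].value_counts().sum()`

value_counts of user:
user
Fay    3
Ivy    2
Pia    2
Gus    1
Name: count, dtype: int64

8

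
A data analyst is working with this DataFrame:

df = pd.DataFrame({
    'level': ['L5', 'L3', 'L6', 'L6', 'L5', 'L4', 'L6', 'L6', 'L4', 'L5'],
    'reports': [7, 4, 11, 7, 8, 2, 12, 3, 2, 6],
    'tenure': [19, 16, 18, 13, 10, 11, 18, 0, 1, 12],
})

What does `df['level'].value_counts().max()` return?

4

value_counts of level:
level
L6    4
L5    3
L4    2
L3    1
Name: count, dtype: int64
Then the max of the resulting series: 4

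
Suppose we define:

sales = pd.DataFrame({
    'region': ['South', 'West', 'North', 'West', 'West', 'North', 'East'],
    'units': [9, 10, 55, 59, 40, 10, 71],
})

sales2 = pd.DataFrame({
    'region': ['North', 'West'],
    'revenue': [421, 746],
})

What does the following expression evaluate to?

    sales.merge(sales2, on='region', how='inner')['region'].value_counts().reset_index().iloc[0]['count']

merge on 'region' (how='inner') → 5 rows:
  region  units  revenue
0   West     10      746
1  North     55      421
2   West     59      746
3   West     40      746
4  North     10      421
value_counts of region:
region
West     3
North    2
Name: count, dtype: int64
reset_index():
  region  count
0   West      3
1  North      2
value at position 0, column 'count' → 3

3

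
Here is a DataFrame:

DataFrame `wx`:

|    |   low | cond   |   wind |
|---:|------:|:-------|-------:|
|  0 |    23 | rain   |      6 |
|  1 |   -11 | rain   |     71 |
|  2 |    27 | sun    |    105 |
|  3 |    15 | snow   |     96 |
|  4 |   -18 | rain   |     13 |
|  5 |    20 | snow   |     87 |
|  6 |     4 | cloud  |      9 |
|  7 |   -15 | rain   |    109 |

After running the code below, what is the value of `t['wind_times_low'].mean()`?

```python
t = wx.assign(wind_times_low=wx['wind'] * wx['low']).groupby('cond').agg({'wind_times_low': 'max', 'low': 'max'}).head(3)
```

638.0

add column wind_times_low = wx['wind'] * wx['low']:
   low   cond  wind  wind_times_low
0   23   rain     6             138
1  -11   rain    71            -781
2   27    sun   105            2835
3   15   snow    96            1440
4  -18   rain    13            -234
5   20   snow    87            1740
6    4  cloud     9              36
7  -15   rain   109           -1635
group by cond: max(wind_times_low), max(low):
       wind_times_low  low
cond                      
cloud              36    4
rain              138   23
snow             1740   20
sun              2835   27
take first 3 rows:
       wind_times_low  low
cond                      
cloud              36    4
rain              138   23
snow             1740   20
Reading off the mean of column 'wind_times_low', we get 638.0.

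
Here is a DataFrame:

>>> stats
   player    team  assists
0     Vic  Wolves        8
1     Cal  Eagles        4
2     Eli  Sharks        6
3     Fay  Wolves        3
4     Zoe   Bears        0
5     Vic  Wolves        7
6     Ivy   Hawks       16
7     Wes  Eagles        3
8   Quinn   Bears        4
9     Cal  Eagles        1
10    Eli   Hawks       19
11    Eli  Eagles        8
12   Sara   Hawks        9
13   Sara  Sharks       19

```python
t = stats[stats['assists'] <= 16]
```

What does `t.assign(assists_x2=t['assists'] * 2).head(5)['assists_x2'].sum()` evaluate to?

42

filter rows where assists <= 16:
   player    team  assists
0     Vic  Wolves        8
1     Cal  Eagles        4
2     Eli  Sharks        6
3     Fay  Wolves        3
4     Zoe   Bears        0
5     Vic  Wolves        7
6     Ivy   Hawks       16
7     Wes  Eagles        3
8   Quinn   Bears        4
9     Cal  Eagles        1
11    Eli  Eagles        8
12   Sara   Hawks        9
add column assists_x2 = t['assists'] * 2:
   player    team  assists  assists_x2
0     Vic  Wolves        8          16
1     Cal  Eagles        4           8
2     Eli  Sharks        6          12
3     Fay  Wolves        3           6
4     Zoe   Bears        0           0
5     Vic  Wolves        7          14
6     Ivy   Hawks       16          32
7     Wes  Eagles        3           6
8   Quinn   Bears        4           8
9     Cal  Eagles        1           2
11    Eli  Eagles        8          16
12   Sara   Hawks        9          18
take first 5 rows:
  player    team  assists  assists_x2
0    Vic  Wolves        8          16
1    Cal  Eagles        4           8
2    Eli  Sharks        6          12
3    Fay  Wolves        3           6
4    Zoe   Bears        0           0
Hence 42.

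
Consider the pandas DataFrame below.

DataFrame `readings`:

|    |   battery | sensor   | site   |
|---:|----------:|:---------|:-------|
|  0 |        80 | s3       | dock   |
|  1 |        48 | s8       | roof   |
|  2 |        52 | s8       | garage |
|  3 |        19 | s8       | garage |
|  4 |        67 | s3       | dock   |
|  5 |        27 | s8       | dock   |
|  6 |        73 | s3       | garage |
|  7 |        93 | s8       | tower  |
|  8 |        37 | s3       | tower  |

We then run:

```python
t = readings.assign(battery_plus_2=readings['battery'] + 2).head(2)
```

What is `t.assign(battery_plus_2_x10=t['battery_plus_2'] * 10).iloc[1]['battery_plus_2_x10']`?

500

add column battery_plus_2 = readings['battery'] + 2:
   battery sensor    site  battery_plus_2
0       80     s3    dock              82
1       48     s8    roof              50
2       52     s8  garage              54
3       19     s8  garage              21
4       67     s3    dock              69
5       27     s8    dock              29
6       73     s3  garage              75
7       93     s8   tower              95
8       37     s3   tower              39
take first 2 rows:
   battery sensor  site  battery_plus_2
0       80     s3  dock              82
1       48     s8  roof              50
add column battery_plus_2_x10 = t['battery_plus_2'] * 10:
   battery sensor  site  battery_plus_2  battery_plus_2_x10
0       80     s3  dock              82                 820
1       48     s8  roof              50                 500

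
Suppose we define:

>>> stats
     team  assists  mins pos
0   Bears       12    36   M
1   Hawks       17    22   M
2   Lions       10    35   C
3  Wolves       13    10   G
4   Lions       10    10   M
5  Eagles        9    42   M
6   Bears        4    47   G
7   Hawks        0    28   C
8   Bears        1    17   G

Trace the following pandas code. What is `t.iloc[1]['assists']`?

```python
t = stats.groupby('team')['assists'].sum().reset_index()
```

group by team, sum of assists:
team
Bears     17
Eagles     9
Hawks     17
Lions     20
Wolves    13
Name: assists, dtype: int64
reset_index():
     team  assists
0   Bears       17
1  Eagles        9
2   Hawks       17
3   Lions       20
4  Wolves       13
The value at position 1, column 'assists' is 9.

9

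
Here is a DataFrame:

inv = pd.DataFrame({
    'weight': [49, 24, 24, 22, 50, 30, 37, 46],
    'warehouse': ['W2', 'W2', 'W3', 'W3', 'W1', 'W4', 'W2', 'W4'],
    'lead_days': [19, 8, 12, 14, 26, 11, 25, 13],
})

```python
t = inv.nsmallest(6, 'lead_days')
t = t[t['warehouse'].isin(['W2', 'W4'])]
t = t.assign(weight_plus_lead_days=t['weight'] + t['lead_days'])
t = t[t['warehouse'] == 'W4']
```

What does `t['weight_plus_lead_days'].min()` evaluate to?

take 6 rows with smallest lead_days:
   weight warehouse  lead_days
1      24        W2          8
5      30        W4         11
2      24        W3         12
7      46        W4         13
3      22        W3         14
0      49        W2         19
filter rows where warehouse in ['W2', 'W4']:
   weight warehouse  lead_days
1      24        W2          8
5      30        W4         11
7      46        W4         13
0      49        W2         19
add column weight_plus_lead_days = t['weight'] + t['lead_days']:
   weight warehouse  lead_days  weight_plus_lead_days
1      24        W2          8                     32
5      30        W4         11                     41
7      46        W4         13                     59
0      49        W2         19                     68
filter rows where warehouse == 'W4':
   weight warehouse  lead_days  weight_plus_lead_days
5      30        W4         11                     41
7      46        W4         13                     59

41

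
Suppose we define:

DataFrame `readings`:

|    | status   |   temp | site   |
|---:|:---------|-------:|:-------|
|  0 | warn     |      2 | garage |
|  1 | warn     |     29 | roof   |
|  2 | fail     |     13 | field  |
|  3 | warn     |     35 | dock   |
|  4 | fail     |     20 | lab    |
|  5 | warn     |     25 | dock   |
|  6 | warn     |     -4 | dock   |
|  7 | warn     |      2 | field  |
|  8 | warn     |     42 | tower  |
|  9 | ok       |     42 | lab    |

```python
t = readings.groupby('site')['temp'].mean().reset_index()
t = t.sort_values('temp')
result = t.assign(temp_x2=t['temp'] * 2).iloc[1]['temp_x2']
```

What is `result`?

group by site, mean of temp:
site
dock      18.666667
field      7.500000
garage     2.000000
lab       31.000000
roof      29.000000
tower     42.000000
Name: temp, dtype: float64
reset_index():
     site       temp
0    dock  18.666667
1   field   7.500000
2  garage   2.000000
3     lab  31.000000
4    roof  29.000000
5   tower  42.000000
sort by temp:
     site       temp
2  garage   2.000000
1   field   7.500000
0    dock  18.666667
4    roof  29.000000
3     lab  31.000000
5   tower  42.000000
add column temp_x2 = t['temp'] * 2:
     site       temp    temp_x2
2  garage   2.000000   4.000000
1   field   7.500000  15.000000
0    dock  18.666667  37.333333
4    roof  29.000000  58.000000
3     lab  31.000000  62.000000
5   tower  42.000000  84.000000
value at position 1, column 'temp_x2' → 15.0

15.0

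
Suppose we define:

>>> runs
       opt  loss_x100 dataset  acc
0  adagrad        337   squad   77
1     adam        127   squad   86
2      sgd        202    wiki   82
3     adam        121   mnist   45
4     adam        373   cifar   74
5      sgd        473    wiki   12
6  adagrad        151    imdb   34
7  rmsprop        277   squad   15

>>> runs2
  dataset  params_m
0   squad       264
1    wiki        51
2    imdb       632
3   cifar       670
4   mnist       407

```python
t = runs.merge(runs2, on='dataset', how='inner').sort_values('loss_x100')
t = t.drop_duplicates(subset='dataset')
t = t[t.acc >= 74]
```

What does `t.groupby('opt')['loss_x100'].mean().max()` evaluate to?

merge on 'dataset' (how='inner') → 8 rows:
       opt  loss_x100 dataset  acc  params_m
0  adagrad        337   squad   77       264
1     adam        127   squad   86       264
2      sgd        202    wiki   82        51
3     adam        121   mnist   45       407
4     adam        373   cifar   74       670
5      sgd        473    wiki   12        51
6  adagrad        151    imdb   34       632
7  rmsprop        277   squad   15       264
sort by loss_x100:
       opt  loss_x100 dataset  acc  params_m
3     adam        121   mnist   45       407
1     adam        127   squad   86       264
6  adagrad        151    imdb   34       632
2      sgd        202    wiki   82        51
7  rmsprop        277   squad   15       264
0  adagrad        337   squad   77       264
4     adam        373   cifar   74       670
5      sgd        473    wiki   12        51
drop duplicate dataset (keep=first):
       opt  loss_x100 dataset  acc  params_m
3     adam        121   mnist   45       407
1     adam        127   squad   86       264
6  adagrad        151    imdb   34       632
2      sgd        202    wiki   82        51
4     adam        373   cifar   74       670
filter rows where acc >= 74:
    opt  loss_x100 dataset  acc  params_m
1  adam        127   squad   86       264
2   sgd        202    wiki   82        51
4  adam        373   cifar   74       670
group by opt, mean of loss_x100:
opt
adam    250.0
sgd     202.0
Name: loss_x100, dtype: float64
So max() = 250.0.

250.0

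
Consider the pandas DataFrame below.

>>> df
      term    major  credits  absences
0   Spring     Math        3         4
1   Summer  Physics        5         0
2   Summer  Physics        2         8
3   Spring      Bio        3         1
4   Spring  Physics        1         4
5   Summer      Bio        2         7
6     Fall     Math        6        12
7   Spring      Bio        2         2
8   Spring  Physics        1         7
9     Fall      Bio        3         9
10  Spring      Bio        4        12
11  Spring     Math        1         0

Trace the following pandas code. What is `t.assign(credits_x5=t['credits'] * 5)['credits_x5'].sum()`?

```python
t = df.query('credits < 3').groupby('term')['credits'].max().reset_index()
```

20

filter rows where credits < 3:
      term    major  credits  absences
2   Summer  Physics        2         8
4   Spring  Physics        1         4
5   Summer      Bio        2         7
7   Spring      Bio        2         2
8   Spring  Physics        1         7
11  Spring     Math        1         0
group by term, max of credits:
term
Spring    2
Summer    2
Name: credits, dtype: int64
reset_index():
     term  credits
0  Spring        2
1  Summer        2
add column credits_x5 = t['credits'] * 5:
     term  credits  credits_x5
0  Spring        2          10
1  Summer        2          10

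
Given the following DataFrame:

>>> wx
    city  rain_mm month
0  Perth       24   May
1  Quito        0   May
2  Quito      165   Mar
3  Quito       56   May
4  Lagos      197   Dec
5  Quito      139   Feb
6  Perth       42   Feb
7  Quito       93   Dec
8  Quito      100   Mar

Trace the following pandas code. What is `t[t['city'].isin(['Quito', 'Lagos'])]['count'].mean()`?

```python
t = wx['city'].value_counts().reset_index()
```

3.5

value_counts of city:
city
Quito    6
Perth    2
Lagos    1
Name: count, dtype: int64
reset_index():
    city  count
0  Quito      6
1  Perth      2
2  Lagos      1
filter rows where city in ['Quito', 'Lagos']:
    city  count
0  Quito      6
2  Lagos      1
So mean() = 3.5.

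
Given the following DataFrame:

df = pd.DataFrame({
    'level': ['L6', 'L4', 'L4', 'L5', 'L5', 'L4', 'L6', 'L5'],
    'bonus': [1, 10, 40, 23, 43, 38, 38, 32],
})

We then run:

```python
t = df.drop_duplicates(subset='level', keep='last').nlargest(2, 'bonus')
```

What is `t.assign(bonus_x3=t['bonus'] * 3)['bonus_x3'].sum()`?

drop duplicate level (keep=last):
  level  bonus
5    L4     38
6    L6     38
7    L5     32
take 2 rows with largest bonus:
  level  bonus
5    L4     38
6    L6     38
add column bonus_x3 = t['bonus'] * 3:
  level  bonus  bonus_x3
5    L4     38       114
6    L6     38       114
The sum of column 'bonus_x3' is 228.

228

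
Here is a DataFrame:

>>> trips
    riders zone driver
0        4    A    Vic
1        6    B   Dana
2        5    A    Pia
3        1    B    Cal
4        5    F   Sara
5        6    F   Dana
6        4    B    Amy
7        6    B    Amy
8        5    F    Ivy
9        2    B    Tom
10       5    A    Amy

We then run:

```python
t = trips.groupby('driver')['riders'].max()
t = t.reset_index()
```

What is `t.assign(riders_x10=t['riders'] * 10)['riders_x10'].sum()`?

340

group by driver, max of riders:
driver
Amy     6
Cal     1
Dana    6
Ivy     5
Pia     5
Sara    5
Tom     2
Vic     4
Name: riders, dtype: int64
reset_index():
  driver  riders
0    Amy       6
1    Cal       1
2   Dana       6
3    Ivy       5
4    Pia       5
5   Sara       5
6    Tom       2
7    Vic       4
add column riders_x10 = t['riders'] * 10:
  driver  riders  riders_x10
0    Amy       6          60
1    Cal       1          10
2   Dana       6          60
3    Ivy       5          50
4    Pia       5          50
5   Sara       5          50
6    Tom       2          20
7    Vic       4          40
Reading off the sum of column 'riders_x10', we get 340.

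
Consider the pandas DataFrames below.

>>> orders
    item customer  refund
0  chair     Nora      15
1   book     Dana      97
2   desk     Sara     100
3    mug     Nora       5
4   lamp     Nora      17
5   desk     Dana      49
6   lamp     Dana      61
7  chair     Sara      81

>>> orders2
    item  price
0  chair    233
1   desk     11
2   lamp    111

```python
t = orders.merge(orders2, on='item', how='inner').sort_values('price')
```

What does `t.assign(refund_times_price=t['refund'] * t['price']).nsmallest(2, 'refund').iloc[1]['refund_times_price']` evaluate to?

1887

merge on 'item' (how='inner') → 6 rows:
    item customer  refund  price
0  chair     Nora      15    233
1   desk     Sara     100     11
2   lamp     Nora      17    111
3   desk     Dana      49     11
4   lamp     Dana      61    111
5  chair     Sara      81    233
sort by price:
    item customer  refund  price
1   desk     Sara     100     11
3   desk     Dana      49     11
2   lamp     Nora      17    111
4   lamp     Dana      61    111
0  chair     Nora      15    233
5  chair     Sara      81    233
add column refund_times_price = t['refund'] * t['price']:
    item customer  refund  price  refund_times_price
1   desk     Sara     100     11                1100
3   desk     Dana      49     11                 539
2   lamp     Nora      17    111                1887
4   lamp     Dana      61    111                6771
0  chair     Nora      15    233                3495
5  chair     Sara      81    233               18873
take 2 rows with smallest refund:
    item customer  refund  price  refund_times_price
0  chair     Nora      15    233                3495
2   lamp     Nora      17    111                1887
Reading off the value at position 1, column 'refund_times_price', we get 1887.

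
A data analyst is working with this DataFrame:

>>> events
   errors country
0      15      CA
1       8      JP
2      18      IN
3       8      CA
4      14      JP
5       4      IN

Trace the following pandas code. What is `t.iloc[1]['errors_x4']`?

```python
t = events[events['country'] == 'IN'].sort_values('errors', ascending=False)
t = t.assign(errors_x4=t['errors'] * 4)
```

filter rows where country == 'IN':
   errors country
2      18      IN
5       4      IN
sort by errors descending:
   errors country
2      18      IN
5       4      IN
add column errors_x4 = t['errors'] * 4:
   errors country  errors_x4
2      18      IN         72
5       4      IN         16
Hence 16.

16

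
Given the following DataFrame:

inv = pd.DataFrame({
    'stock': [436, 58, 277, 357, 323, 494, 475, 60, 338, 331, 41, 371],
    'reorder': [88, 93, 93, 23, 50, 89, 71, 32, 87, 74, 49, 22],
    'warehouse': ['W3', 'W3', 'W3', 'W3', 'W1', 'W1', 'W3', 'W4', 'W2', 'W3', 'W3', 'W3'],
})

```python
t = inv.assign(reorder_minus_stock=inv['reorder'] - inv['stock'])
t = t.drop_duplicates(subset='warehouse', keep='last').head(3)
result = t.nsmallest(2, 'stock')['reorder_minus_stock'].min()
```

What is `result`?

add column reorder_minus_stock = inv['reorder'] - inv['stock']:
    stock  reorder warehouse  reorder_minus_stock
0     436       88        W3                 -348
1      58       93        W3                   35
2     277       93        W3                 -184
3     357       23        W3                 -334
4     323       50        W1                 -273
5     494       89        W1                 -405
6     475       71        W3                 -404
7      60       32        W4                  -28
8     338       87        W2                 -251
9     331       74        W3                 -257
10     41       49        W3                    8
11    371       22        W3                 -349
drop duplicate warehouse (keep=last):
    stock  reorder warehouse  reorder_minus_stock
5     494       89        W1                 -405
7      60       32        W4                  -28
8     338       87        W2                 -251
11    371       22        W3                 -349
take first 3 rows:
   stock  reorder warehouse  reorder_minus_stock
5    494       89        W1                 -405
7     60       32        W4                  -28
8    338       87        W2                 -251
take 2 rows with smallest stock:
   stock  reorder warehouse  reorder_minus_stock
7     60       32        W4                  -28
8    338       87        W2                 -251
The min of column 'reorder_minus_stock' is -251.

-251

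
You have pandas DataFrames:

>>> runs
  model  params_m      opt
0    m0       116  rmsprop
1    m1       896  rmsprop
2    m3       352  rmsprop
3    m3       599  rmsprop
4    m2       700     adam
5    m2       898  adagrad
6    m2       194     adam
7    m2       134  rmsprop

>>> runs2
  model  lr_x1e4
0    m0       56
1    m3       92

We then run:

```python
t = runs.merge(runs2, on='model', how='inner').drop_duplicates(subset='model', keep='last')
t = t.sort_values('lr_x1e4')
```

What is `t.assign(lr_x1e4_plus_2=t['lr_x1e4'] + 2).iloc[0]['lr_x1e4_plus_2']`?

58

merge on 'model' (how='inner') → 3 rows:
  model  params_m      opt  lr_x1e4
0    m0       116  rmsprop       56
1    m3       352  rmsprop       92
2    m3       599  rmsprop       92
drop duplicate model (keep=last):
  model  params_m      opt  lr_x1e4
0    m0       116  rmsprop       56
2    m3       599  rmsprop       92
sort by lr_x1e4:
  model  params_m      opt  lr_x1e4
0    m0       116  rmsprop       56
2    m3       599  rmsprop       92
add column lr_x1e4_plus_2 = t['lr_x1e4'] + 2:
  model  params_m      opt  lr_x1e4  lr_x1e4_plus_2
0    m0       116  rmsprop       56              58
2    m3       599  rmsprop       92              94
Reading off the value at position 0, column 'lr_x1e4_plus_2', we get 58.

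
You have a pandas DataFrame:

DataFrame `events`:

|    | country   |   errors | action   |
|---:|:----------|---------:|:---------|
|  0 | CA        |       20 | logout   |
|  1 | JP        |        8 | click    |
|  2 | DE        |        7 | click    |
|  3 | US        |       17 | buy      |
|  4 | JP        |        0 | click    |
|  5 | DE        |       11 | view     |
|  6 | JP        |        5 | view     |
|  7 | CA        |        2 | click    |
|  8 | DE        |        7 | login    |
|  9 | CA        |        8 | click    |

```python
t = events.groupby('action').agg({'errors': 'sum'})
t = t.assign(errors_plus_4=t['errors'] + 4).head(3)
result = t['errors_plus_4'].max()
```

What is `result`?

29

group by action, sum of errors:
        errors
action        
buy         17
click       25
login        7
logout      20
view        16
add column errors_plus_4 = t['errors'] + 4:
        errors  errors_plus_4
action                       
buy         17             21
click       25             29
login        7             11
logout      20             24
view        16             20
take first 3 rows:
        errors  errors_plus_4
action                       
buy         17             21
click       25             29
login        7             11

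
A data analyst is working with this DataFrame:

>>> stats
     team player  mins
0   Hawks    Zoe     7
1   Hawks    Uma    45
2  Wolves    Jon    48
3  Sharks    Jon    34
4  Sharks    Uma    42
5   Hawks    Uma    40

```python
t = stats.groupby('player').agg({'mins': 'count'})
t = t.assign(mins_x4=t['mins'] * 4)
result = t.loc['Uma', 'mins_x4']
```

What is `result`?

12

group by player, count of mins:
        mins
player      
Jon        2
Uma        3
Zoe        1
add column mins_x4 = t['mins'] * 4:
        mins  mins_x4
player               
Jon        2        8
Uma        3       12
Zoe        1        4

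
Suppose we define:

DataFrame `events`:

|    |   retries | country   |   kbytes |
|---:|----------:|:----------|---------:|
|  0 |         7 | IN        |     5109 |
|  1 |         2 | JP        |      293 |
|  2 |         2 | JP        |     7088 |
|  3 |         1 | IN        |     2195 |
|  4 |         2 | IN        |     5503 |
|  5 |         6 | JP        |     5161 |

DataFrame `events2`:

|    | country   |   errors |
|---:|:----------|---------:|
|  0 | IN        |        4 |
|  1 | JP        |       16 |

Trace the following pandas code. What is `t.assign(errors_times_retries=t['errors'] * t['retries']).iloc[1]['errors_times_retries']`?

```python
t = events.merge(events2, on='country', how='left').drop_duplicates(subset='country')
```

merge on 'country' (how='left') → 6 rows:
   retries country  kbytes  errors
0        7      IN    5109       4
1        2      JP     293      16
2        2      JP    7088      16
3        1      IN    2195       4
4        2      IN    5503       4
5        6      JP    5161      16
drop duplicate country (keep=first):
   retries country  kbytes  errors
0        7      IN    5109       4
1        2      JP     293      16
add column errors_times_retries = t['errors'] * t['retries']:
   retries country  kbytes  errors  errors_times_retries
0        7      IN    5109       4                    28
1        2      JP     293      16                    32
Hence 32.

32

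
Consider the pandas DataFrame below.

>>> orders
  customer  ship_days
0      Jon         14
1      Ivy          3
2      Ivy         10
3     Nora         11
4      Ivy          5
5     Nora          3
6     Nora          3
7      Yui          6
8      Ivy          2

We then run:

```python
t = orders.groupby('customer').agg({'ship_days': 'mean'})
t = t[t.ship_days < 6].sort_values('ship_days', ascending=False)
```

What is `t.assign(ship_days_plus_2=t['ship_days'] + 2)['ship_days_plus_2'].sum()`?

14.6666666667

group by customer, mean of ship_days:
          ship_days
customer           
Ivy        5.000000
Jon       14.000000
Nora       5.666667
Yui        6.000000
filter rows where ship_days < 6:
          ship_days
customer           
Ivy        5.000000
Nora       5.666667
sort by ship_days descending:
          ship_days
customer           
Nora       5.666667
Ivy        5.000000
add column ship_days_plus_2 = t['ship_days'] + 2:
          ship_days  ship_days_plus_2
customer                             
Nora       5.666667          7.666667
Ivy        5.000000          7.000000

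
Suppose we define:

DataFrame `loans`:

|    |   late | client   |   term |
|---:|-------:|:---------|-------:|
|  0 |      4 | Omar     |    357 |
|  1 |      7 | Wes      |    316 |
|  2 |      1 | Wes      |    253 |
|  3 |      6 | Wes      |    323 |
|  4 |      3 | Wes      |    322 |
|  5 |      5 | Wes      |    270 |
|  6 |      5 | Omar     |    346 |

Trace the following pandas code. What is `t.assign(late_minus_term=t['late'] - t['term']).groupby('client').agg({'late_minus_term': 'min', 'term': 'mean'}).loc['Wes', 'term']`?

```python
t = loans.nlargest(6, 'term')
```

307.75

take 6 rows with largest term:
   late client  term
0     4   Omar   357
6     5   Omar   346
3     6    Wes   323
4     3    Wes   322
1     7    Wes   316
5     5    Wes   270
add column late_minus_term = t['late'] - t['term']:
   late client  term  late_minus_term
0     4   Omar   357             -353
6     5   Omar   346             -341
3     6    Wes   323             -317
4     3    Wes   322             -319
1     7    Wes   316             -309
5     5    Wes   270             -265
group by client: min(late_minus_term), mean(term):
        late_minus_term    term
client                         
Omar               -353  351.50
Wes                -319  307.75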